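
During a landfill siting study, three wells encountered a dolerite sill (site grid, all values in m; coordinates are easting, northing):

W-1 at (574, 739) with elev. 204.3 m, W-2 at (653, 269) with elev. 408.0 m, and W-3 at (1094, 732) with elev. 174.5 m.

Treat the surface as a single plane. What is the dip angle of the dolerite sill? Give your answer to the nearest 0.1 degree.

24.2°

Two edge vectors: W-1→W-2 = (79, -470, 203.7), W-1→W-3 = (520, -7, -29.8).
Normal n = (W-1→W-2) × (W-1→W-3) = (15431.9, 108278.2, 243847).
So ∂z/∂easting = −n_x/n_z = −0.06329 and ∂z/∂northing = −n_y/n_z = −0.44404.
Gradient magnitude |∇z| = √(a² + b²) = √(0.00401 + 0.19717) = 0.44853.
True dip = arctan(0.44853) = 24.2°, dipping toward N (azimuth ≈ 008°).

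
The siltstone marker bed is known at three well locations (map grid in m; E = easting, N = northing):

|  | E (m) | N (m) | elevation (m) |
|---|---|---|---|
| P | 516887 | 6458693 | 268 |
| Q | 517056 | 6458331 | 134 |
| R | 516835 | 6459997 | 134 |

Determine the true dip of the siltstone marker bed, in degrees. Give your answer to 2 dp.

Two edge vectors: P→Q = (169, -362, -134), P→R = (-52, 1304, -134).
Normal n = (P→Q) × (P→R) = (223244, 29614, 201552).
So ∂z/∂E = −n_x/n_z = −1.10762 and ∂z/∂N = −n_y/n_z = −0.14693.
Gradient magnitude |∇z| = √(a² + b²) = √(1.22683 + 0.02159) = 1.11733.
True dip = arctan(1.11733) = 48.17°, dipping toward E (azimuth ≈ 082°).

48.17°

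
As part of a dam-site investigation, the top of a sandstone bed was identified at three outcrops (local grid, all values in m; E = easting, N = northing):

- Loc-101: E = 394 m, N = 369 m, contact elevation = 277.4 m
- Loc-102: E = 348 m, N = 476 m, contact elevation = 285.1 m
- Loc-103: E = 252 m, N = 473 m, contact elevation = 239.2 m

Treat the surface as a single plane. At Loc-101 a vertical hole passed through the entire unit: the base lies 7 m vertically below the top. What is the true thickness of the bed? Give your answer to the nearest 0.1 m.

6.2 m

Two edge vectors: Loc-101→Loc-102 = (-46, 107, 7.7), Loc-101→Loc-103 = (-142, 104, -38.2).
Normal n = (Loc-101→Loc-102) × (Loc-101→Loc-103) = (-4888.2, -2850.6, 10410).
So ∂z/∂E = −n_x/n_z = 0.46957 and ∂z/∂N = −n_y/n_z = 0.27383.
|∇z| = √(a²+b²) = 0.54358, so dip δ = arctan(0.54358) = 28.53°.
True thickness = vertical thickness × cos δ = 7 × cos 28.53° = 6.2 m.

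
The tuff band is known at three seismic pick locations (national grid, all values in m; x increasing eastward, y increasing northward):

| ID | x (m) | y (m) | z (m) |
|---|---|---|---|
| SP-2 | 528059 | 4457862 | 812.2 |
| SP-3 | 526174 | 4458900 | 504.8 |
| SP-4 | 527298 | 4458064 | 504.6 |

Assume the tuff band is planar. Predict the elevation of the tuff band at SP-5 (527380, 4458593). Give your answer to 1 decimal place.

Let the plane be z = a·x + b·y + c.
SP-3−SP-2: −1885a + 1038b = −307.4;  SP-4−SP-2: −761a + 202b = −307.6.
Solving gives a = 0.628608719, b = 0.845402153.
Then c = 812.2 − a·528059 − b·4457862 = −4099816.42.
At (527380, 4458593): z = 331515.7 + 3769304.1 − 4099816.42 = 1003.4 m.

1003.4 m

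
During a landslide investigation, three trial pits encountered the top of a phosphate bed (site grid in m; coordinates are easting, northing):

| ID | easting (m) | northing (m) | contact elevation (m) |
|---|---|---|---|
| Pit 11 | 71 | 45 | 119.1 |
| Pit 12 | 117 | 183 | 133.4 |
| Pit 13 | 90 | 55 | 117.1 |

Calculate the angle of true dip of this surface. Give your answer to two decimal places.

14.39°

Let the plane be z = a·easting + b·northing + c.
Pit 12−Pit 11: 46a + 138b = 14.3;  Pit 13−Pit 11: 19a + 10b = −2.
Solving gives a = −0.19380, b = 0.16822.
Gradient magnitude |∇z| = √(a² + b²) = √(0.03756 + 0.02830) = 0.25663.
True dip = arctan(0.25663) = 14.39°, dipping toward SE (azimuth ≈ 131°).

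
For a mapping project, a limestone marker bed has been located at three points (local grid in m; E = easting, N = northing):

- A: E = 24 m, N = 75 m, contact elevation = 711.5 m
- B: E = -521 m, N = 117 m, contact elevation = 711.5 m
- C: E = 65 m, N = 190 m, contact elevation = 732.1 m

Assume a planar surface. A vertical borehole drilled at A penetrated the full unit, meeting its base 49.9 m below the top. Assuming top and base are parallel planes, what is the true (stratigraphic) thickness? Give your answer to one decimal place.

Two edge vectors: A→B = (-545, 42, 0), A→C = (41, 115, 20.6).
Normal n = (A→B) × (A→C) = (865.2, 11227, -64397).
So ∂z/∂E = −n_x/n_z = 0.01344 and ∂z/∂N = −n_y/n_z = 0.17434.
|∇z| = √(a²+b²) = 0.17486, so dip δ = arctan(0.17486) = 9.92°.
True thickness = vertical thickness × cos δ = 49.9 × cos 9.92° = 49.2 m.

49.2 m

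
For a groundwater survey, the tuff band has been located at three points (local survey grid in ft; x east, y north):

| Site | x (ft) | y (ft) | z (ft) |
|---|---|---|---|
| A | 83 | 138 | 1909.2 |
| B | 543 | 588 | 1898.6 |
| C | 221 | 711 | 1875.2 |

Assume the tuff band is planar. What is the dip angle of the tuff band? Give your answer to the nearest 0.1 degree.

4.8°

Two edge vectors: A→B = (460, 450, -10.6), A→C = (138, 573, -34).
Normal n = (A→B) × (A→C) = (-9226.2, 14177.2, 201480).
So ∂z/∂x = −n_x/n_z = 0.04579 and ∂z/∂y = −n_y/n_z = −0.07037.
Gradient magnitude |∇z| = √(a² + b²) = √(0.00210 + 0.00495) = 0.08395.
True dip = arctan(0.08395) = 4.8°, dipping toward NNW (azimuth ≈ 327°).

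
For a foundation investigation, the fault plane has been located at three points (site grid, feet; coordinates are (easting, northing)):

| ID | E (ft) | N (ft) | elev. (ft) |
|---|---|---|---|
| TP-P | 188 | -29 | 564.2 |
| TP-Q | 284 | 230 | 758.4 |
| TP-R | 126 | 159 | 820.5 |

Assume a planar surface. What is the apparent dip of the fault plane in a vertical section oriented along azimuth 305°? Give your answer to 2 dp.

53.14°

Let the plane be z = a·E + b·N + c.
TP-Q−TP-P: 96a + 259b = 194.2;  TP-R−TP-P: −62a + 188b = 256.3.
Solving gives a = −0.87586, b = 1.07445.
Unit vector along 305° is (sin 305°, cos 305°) = (-0.8192, 0.5736).
Slope in that direction = a·(-0.8192) + b·(0.5736) = 1.33374.
Apparent dip = arctan|1.33374| = 53.14° (true dip is 54.2°, so apparent ≤ true as expected).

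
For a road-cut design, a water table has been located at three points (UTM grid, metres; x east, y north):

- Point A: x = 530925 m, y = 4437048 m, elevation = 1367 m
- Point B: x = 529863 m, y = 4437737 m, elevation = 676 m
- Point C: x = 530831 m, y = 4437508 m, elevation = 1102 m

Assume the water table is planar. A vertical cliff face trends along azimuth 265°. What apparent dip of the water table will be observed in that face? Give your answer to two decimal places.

Two edge vectors: Point A→Point B = (-1062, 689, -691), Point A→Point C = (-94, 460, -265).
Normal n = (Point A→Point B) × (Point A→Point C) = (135275, -216476, -423754).
So ∂z/∂x = −n_x/n_z = 0.31923 and ∂z/∂y = −n_y/n_z = −0.51085.
Unit vector along 265° is (sin 265°, cos 265°) = (-0.9962, -0.0872).
Slope in that direction = a·(-0.9962) + b·(-0.0872) = −0.27349.
Apparent dip = arctan|0.27349| = 15.30° (true dip is 31.1°, so apparent ≤ true as expected).

15.30°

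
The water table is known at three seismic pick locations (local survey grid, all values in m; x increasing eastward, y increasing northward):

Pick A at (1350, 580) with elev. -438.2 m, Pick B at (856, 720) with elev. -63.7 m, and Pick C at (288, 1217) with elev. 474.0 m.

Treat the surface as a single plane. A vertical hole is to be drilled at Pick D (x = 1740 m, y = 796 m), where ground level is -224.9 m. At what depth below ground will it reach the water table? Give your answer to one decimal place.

404.9 m

Let the plane be z = a·x + b·y + c.
Pick B−Pick A: −494a + 140b = 374.5;  Pick C−Pick A: −1062a + 637b = 912.2.
Solving gives a = −0.667770, b = 0.318726.
Then c = -438.2 − a·1350 − b·580 = 278.43.
At (1740, 796): z_contact = −1161.92 + 253.71 + 278.43 = -629.79 m.
Depth below ground = -224.9 − (-629.79) = 404.9 m.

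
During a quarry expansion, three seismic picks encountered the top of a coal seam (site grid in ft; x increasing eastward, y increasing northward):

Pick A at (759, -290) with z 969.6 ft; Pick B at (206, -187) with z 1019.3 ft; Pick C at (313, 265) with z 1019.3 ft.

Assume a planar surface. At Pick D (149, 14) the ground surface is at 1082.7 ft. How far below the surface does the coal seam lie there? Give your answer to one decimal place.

Two edge vectors: Pick A→Pick B = (-553, 103, 49.7), Pick A→Pick C = (-446, 555, 49.7).
Normal n = (Pick A→Pick B) × (Pick A→Pick C) = (-22464.4, 5317.9, -260977).
So ∂z/∂x = −n_x/n_z = −0.08608 and ∂z/∂y = −n_y/n_z = 0.02038.
Intercept c from Pick A: 969.6 + 65.33 + 5.91 = 1040.84.
At (149, 14): z_contact = −12.83 + 0.29 + 1040.84 = 1028.30 ft.
Depth below ground = 1082.7 − 1028.30 = 54.4 ft.

54.4 ft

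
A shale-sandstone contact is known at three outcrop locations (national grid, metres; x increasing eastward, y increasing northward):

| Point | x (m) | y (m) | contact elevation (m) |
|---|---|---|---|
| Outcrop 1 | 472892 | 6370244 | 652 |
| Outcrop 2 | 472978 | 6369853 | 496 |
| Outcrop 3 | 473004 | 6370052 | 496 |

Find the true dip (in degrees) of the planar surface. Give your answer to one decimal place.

Let the plane be z = a·x + b·y + c.
Outcrop 2−Outcrop 1: 86a − 391b = −156;  Outcrop 3−Outcrop 1: 112a − 192b = −156.
Solving gives a = −1.13798, b = 0.14868.
Gradient magnitude |∇z| = √(a² + b²) = √(1.29499 + 0.02211) = 1.14765.
True dip = arctan(1.14765) = 48.9°, dipping toward E (azimuth ≈ 097°).

48.9°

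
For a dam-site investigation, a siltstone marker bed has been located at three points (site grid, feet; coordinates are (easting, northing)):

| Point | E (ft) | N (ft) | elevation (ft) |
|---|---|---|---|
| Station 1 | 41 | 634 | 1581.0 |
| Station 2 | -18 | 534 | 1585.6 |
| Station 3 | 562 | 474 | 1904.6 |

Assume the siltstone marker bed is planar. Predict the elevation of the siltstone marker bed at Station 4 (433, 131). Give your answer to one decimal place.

Let the plane be z = a·E + b·N + c.
Station 2−Station 1: −59a − 100b = 4.6;  Station 3−Station 1: 521a − 160b = 323.6.
Solving gives a = 0.51388, b = −0.34919.
Then c = 1581 − a·41 − b·634 = 1781.32.
At (433, 131): z = 222.5 − 45.7 + 1781.32 = 1958.1 ft.

1958.1 ft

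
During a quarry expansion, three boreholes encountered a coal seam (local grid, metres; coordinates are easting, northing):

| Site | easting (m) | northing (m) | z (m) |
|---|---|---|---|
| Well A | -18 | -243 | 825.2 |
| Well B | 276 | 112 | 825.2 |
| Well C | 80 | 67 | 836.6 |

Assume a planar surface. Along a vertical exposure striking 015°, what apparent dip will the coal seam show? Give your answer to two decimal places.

Let the plane be z = a·easting + b·northing + c.
Well B−Well A: 294a + 355b = 0;  Well C−Well A: 98a + 310b = 11.4.
Solving gives a = −0.07182, b = 0.05948.
Unit vector along 015° is (sin 15°, cos 15°) = (0.2588, 0.9659).
Slope in that direction = a·(0.2588) + b·(0.9659) = 0.03886.
Apparent dip = arctan|0.03886| = 2.23° (true dip is 5.3°, so apparent ≤ true as expected).

2.23°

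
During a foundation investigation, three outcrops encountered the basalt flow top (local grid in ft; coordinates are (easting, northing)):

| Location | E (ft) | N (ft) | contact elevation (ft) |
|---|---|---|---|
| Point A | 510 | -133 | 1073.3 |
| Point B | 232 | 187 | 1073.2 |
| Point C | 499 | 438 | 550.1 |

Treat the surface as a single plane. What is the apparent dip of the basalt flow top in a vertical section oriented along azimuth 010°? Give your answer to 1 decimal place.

Two edge vectors: Point A→Point B = (-278, 320, -0.1), Point A→Point C = (-11, 571, -523.2).
Normal n = (Point A→Point B) × (Point A→Point C) = (-167366.9, -145448.5, -155218).
So ∂z/∂E = −n_x/n_z = −1.07827 and ∂z/∂N = −n_y/n_z = −0.93706.
Unit vector along 010° is (sin 10°, cos 10°) = (0.1736, 0.9848).
Slope in that direction = a·(0.1736) + b·(0.9848) = −1.11006.
Apparent dip = arctan|1.11006| = 48.0° (true dip is 55.0°, so apparent ≤ true as expected).

48.0°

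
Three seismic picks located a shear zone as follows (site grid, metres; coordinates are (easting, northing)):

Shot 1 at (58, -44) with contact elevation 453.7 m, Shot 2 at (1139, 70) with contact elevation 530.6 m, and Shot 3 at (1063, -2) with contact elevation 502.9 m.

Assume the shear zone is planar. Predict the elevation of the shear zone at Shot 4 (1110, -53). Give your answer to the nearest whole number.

487 m

Two edge vectors: Shot 1→Shot 2 = (1081, 114, 76.9), Shot 1→Shot 3 = (1005, 42, 49.2).
Normal n = (Shot 1→Shot 2) × (Shot 1→Shot 3) = (2379, 24099.3, -69168).
So ∂z/∂E = −n_x/n_z = 0.03439 and ∂z/∂N = −n_y/n_z = 0.34842.
Intercept c from Shot 1: 453.7 − 1.99 + 15.33 = 467.04.
At (1110, -53): z = 38.2 − 18.5 + 467.04 = 486.7 m.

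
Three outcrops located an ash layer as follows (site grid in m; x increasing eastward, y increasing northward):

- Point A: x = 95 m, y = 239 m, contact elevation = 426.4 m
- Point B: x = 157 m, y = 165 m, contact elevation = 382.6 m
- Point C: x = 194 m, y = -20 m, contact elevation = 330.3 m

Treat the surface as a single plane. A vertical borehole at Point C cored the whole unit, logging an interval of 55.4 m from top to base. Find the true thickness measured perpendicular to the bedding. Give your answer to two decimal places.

Two edge vectors: Point A→Point B = (62, -74, -43.8), Point A→Point C = (99, -259, -96.1).
Normal n = (Point A→Point B) × (Point A→Point C) = (-4232.8, 1622, -8732).
So ∂z/∂x = −n_x/n_z = −0.48475 and ∂z/∂y = −n_y/n_z = 0.18575.
|∇z| = √(a²+b²) = 0.51912, so dip δ = arctan(0.51912) = 27.43°.
True thickness = vertical thickness × cos δ = 55.4 × cos 27.43° = 49.17 m.

49.17 m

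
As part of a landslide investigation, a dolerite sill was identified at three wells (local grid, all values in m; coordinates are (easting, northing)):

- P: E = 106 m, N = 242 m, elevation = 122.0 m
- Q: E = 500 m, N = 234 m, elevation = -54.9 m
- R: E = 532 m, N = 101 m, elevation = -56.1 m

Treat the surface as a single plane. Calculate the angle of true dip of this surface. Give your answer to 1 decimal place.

Let the plane be z = a·E + b·N + c.
Q−P: 394a − 8b = −176.9;  R−P: 426a − 141b = −178.1.
Solving gives a = −0.45100, b = −0.09949.
Gradient magnitude |∇z| = √(a² + b²) = √(0.20341 + 0.00990) = 0.46185.
True dip = arctan(0.46185) = 24.8°, dipping toward ENE (azimuth ≈ 078°).

24.8°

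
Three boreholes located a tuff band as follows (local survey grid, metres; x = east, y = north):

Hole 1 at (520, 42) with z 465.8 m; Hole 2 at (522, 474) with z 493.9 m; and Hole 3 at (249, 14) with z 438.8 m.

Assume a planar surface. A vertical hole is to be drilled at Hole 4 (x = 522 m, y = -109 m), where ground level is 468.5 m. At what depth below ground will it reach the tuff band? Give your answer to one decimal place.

Let the plane be z = a·x + b·y + c.
Hole 2−Hole 1: 2a + 432b = 28.1;  Hole 3−Hole 1: −271a − 28b = −27.
Solving gives a = 0.09295, b = 0.06462.
Then c = 465.8 − a·520 − b·42 = 414.75.
At (522, -109): z_contact = 48.52 − 7.04 + 414.75 = 456.23 m.
Depth below ground = 468.5 − 456.23 = 12.3 m.

12.3 m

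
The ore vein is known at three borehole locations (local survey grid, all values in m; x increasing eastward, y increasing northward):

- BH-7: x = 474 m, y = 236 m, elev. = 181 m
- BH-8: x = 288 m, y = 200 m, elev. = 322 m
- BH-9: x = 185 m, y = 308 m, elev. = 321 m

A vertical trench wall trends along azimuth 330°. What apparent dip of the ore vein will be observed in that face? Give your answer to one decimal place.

Two edge vectors: BH-7→BH-8 = (-186, -36, 141), BH-7→BH-9 = (-289, 72, 140).
Normal n = (BH-7→BH-8) × (BH-7→BH-9) = (-15192, -14709, -23796).
So ∂z/∂x = −n_x/n_z = −0.63843 and ∂z/∂y = −n_y/n_z = −0.61813.
Unit vector along 330° is (sin 330°, cos 330°) = (-0.5000, 0.8660).
Slope in that direction = a·(-0.5000) + b·(0.8660) = −0.21610.
Apparent dip = arctan|0.21610| = 12.2° (true dip is 41.6°, so apparent ≤ true as expected).

12.2°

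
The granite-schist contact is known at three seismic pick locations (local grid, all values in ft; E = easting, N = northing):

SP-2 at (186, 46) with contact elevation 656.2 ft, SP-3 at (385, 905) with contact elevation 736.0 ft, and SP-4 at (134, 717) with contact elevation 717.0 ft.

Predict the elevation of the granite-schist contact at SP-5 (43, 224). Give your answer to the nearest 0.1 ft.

671.4 ft

Let the plane be z = a·E + b·N + c.
SP-3−SP-2: 199a + 859b = 79.8;  SP-4−SP-2: −52a + 671b = 60.8.
Solving gives a = 0.00740, b = 0.09118.
Then c = 656.2 − a·186 − b·46 = 650.63.
At (43, 224): z = 0.3 + 20.4 + 650.63 = 671.4 ft.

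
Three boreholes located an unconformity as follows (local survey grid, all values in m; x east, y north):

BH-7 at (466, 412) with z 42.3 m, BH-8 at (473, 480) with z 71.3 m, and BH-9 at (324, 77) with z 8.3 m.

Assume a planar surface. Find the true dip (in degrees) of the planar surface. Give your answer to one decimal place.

Let the plane be z = a·x + b·y + c.
BH-8−BH-7: 7a + 68b = 29;  BH-9−BH-7: −142a − 335b = −34.
Solving gives a = −1.01258, b = 0.53071.
Gradient magnitude |∇z| = √(a² + b²) = √(1.02533 + 0.28165) = 1.14323.
True dip = arctan(1.14323) = 48.8°, dipping toward ESE (azimuth ≈ 118°).

48.8°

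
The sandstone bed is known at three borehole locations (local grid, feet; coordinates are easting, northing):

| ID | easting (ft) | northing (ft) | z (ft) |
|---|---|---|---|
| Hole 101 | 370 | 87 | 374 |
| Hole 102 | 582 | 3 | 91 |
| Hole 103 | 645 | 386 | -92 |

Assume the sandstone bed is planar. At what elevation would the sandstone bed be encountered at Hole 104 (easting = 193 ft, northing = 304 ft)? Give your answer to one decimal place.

574.7 ft

Let the plane be z = a·easting + b·northing + c.
Hole 102−Hole 101: 212a − 84b = −283;  Hole 103−Hole 101: 275a + 299b = −466.
Solving gives a = −1.43096, b = −0.24243.
Then c = 374 − a·370 − b·87 = 924.55.
At (193, 304): z = −276.2 − 73.7 + 924.55 = 574.7 ft.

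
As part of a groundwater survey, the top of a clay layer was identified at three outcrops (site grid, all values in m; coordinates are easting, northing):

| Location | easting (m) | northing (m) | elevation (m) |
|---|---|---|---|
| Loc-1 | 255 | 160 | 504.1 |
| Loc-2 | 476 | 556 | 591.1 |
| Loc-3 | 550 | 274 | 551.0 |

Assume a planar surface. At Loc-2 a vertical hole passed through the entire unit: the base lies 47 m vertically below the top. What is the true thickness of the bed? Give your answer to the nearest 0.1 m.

46.2 m

Let the plane be z = a·easting + b·northing + c.
Loc-2−Loc-1: 221a + 396b = 87;  Loc-3−Loc-1: 295a + 114b = 46.9.
Solving gives a = 0.09445, b = 0.16698.
|∇z| = √(a²+b²) = 0.19185, so dip δ = arctan(0.19185) = 10.86°.
True thickness = vertical thickness × cos δ = 47 × cos 10.86° = 46.2 m.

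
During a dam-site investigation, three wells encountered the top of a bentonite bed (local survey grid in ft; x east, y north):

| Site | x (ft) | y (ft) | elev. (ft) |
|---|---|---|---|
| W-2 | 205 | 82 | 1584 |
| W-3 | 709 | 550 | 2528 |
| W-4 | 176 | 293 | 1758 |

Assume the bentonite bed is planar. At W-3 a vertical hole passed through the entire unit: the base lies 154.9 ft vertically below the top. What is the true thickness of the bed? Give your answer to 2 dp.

91.20 ft

Let the plane be z = a·x + b·y + c.
W-3−W-2: 504a + 468b = 944;  W-4−W-2: −29a + 211b = 174.
Solving gives a = 0.98195, b = 0.95961.
|∇z| = √(a²+b²) = 1.37298, so dip δ = arctan(1.37298) = 53.93°.
True thickness = vertical thickness × cos δ = 154.9 × cos 53.93° = 91.20 ft.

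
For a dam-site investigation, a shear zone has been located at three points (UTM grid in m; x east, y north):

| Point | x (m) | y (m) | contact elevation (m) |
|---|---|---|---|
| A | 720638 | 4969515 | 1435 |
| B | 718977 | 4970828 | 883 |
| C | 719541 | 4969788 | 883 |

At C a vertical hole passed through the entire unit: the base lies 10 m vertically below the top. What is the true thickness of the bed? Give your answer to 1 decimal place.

Let the plane be z = a·x + b·y + c.
B−A: −1661a + 1313b = −552;  C−A: −1097a + 273b = −552.
Solving gives a = 0.58170, b = 0.31546.
|∇z| = √(a²+b²) = 0.66173, so dip δ = arctan(0.66173) = 33.49°.
True thickness = vertical thickness × cos δ = 10 × cos 33.49° = 8.3 m.

8.3 m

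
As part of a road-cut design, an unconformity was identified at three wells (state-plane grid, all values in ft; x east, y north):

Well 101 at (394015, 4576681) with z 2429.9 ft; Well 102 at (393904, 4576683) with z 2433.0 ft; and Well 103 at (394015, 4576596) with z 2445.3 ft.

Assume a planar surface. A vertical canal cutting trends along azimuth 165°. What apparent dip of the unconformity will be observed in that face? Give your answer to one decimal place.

Let the plane be z = a·x + b·y + c.
Well 102−Well 101: −111a + 2b = 3.1;  Well 103−Well 101: 0a − 85b = 15.4.
Solving gives a = −0.03119, b = −0.18118.
Unit vector along 165° is (sin 165°, cos 165°) = (0.2588, -0.9659).
Slope in that direction = a·(0.2588) + b·(-0.9659) = 0.16693.
Apparent dip = arctan|0.16693| = 9.5° (true dip is 10.4°, so apparent ≤ true as expected).

9.5°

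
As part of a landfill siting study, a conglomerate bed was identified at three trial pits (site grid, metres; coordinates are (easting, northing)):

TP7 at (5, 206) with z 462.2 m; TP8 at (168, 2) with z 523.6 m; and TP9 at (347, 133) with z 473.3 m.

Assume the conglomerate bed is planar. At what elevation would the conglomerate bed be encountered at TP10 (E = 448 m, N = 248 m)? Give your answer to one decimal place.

431.3 m

Let the plane be z = a·E + b·N + c.
TP8−TP7: 163a − 204b = 61.4;  TP9−TP7: 342a − 73b = 11.1.
Solving gives a = −0.03832, b = −0.33160.
Then c = 462.2 − a·5 − b·206 = 530.70.
At (448, 248): z = −17.2 − 82.2 + 530.70 = 431.3 m.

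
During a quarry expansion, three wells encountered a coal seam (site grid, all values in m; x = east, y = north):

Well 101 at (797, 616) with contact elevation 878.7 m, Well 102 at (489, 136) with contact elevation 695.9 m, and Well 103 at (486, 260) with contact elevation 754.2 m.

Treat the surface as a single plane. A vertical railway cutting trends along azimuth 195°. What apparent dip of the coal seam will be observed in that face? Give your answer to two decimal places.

22.60°

Two edge vectors: Well 101→Well 102 = (-308, -480, -182.8), Well 101→Well 103 = (-311, -356, -124.5).
Normal n = (Well 101→Well 102) × (Well 101→Well 103) = (-5316.8, 18504.8, -39632).
So ∂z/∂x = −n_x/n_z = −0.13415 and ∂z/∂y = −n_y/n_z = 0.46692.
Unit vector along 195° is (sin 195°, cos 195°) = (-0.2588, -0.9659).
Slope in that direction = a·(-0.2588) + b·(-0.9659) = −0.41628.
Apparent dip = arctan|0.41628| = 22.60° (true dip is 25.9°, so apparent ≤ true as expected).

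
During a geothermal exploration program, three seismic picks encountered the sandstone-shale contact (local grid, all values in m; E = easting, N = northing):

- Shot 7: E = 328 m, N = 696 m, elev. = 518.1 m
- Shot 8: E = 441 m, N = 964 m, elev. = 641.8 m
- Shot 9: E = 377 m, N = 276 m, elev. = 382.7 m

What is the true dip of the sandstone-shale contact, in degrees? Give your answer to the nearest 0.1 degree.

23.6°

Two edge vectors: Shot 7→Shot 8 = (113, 268, 123.7), Shot 7→Shot 9 = (49, -420, -135.4).
Normal n = (Shot 7→Shot 8) × (Shot 7→Shot 9) = (15666.8, 21361.5, -60592).
So ∂z/∂E = −n_x/n_z = 0.25856 and ∂z/∂N = −n_y/n_z = 0.35255.
Gradient magnitude |∇z| = √(a² + b²) = √(0.06685 + 0.12429) = 0.43720.
True dip = arctan(0.43720) = 23.6°, dipping toward SW (azimuth ≈ 216°).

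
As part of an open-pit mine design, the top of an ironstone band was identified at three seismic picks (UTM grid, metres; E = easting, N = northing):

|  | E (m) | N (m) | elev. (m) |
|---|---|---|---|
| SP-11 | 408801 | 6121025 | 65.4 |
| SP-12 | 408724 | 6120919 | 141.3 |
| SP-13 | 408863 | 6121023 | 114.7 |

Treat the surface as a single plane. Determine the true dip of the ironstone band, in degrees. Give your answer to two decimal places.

Let the plane be z = a·E + b·N + c.
SP-12−SP-11: −77a − 106b = 75.9;  SP-13−SP-11: 62a − 2b = 49.3.
Solving gives a = 0.75439, b = −1.26404.
Gradient magnitude |∇z| = √(a² + b²) = √(0.56910 + 1.59778) = 1.47203.
True dip = arctan(1.47203) = 55.81°, dipping toward NNW (azimuth ≈ 329°).

55.81°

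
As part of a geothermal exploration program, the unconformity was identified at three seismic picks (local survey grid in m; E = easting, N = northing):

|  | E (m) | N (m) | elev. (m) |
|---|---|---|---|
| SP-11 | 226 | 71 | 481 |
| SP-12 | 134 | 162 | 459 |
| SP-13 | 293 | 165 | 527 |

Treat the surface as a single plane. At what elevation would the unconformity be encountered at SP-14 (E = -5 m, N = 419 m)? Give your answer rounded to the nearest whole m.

448 m

Two edge vectors: SP-11→SP-12 = (-92, 91, -22), SP-11→SP-13 = (67, 94, 46).
Normal n = (SP-11→SP-12) × (SP-11→SP-13) = (6254, 2758, -14745).
So ∂z/∂E = −n_x/n_z = 0.42414 and ∂z/∂N = −n_y/n_z = 0.18705.
Intercept c from SP-11: 481 − 95.86 − 13.28 = 371.86.
At (-5, 419): z = −2.1 + 78.4 + 371.86 = 448.1 m.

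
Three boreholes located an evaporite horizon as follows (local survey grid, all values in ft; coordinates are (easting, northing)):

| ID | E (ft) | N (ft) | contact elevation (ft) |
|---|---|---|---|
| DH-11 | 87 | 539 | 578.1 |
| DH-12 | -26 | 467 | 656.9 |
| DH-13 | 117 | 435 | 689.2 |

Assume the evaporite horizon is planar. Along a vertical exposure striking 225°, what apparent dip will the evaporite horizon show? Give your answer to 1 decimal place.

37.5°

Let the plane be z = a·E + b·N + c.
DH-12−DH-11: −113a − 72b = 78.8;  DH-13−DH-11: 30a − 104b = 111.1.
Solving gives a = −0.01409, b = −1.07233.
Unit vector along 225° is (sin 225°, cos 225°) = (-0.7071, -0.7071).
Slope in that direction = a·(-0.7071) + b·(-0.7071) = 0.76822.
Apparent dip = arctan|0.76822| = 37.5° (true dip is 47.0°, so apparent ≤ true as expected).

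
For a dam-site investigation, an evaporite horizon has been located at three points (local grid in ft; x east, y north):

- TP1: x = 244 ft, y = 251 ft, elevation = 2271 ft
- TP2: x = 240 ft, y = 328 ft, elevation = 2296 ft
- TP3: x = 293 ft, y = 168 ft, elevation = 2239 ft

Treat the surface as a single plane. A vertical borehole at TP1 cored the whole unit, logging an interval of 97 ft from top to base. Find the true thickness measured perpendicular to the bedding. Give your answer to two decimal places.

91.89 ft

Two edge vectors: TP1→TP2 = (-4, 77, 25), TP1→TP3 = (49, -83, -32).
Normal n = (TP1→TP2) × (TP1→TP3) = (-389, 1097, -3441).
So ∂z/∂x = −n_x/n_z = −0.11305 and ∂z/∂y = −n_y/n_z = 0.31880.
|∇z| = √(a²+b²) = 0.33825, so dip δ = arctan(0.33825) = 18.69°.
True thickness = vertical thickness × cos δ = 97 × cos 18.69° = 91.89 ft.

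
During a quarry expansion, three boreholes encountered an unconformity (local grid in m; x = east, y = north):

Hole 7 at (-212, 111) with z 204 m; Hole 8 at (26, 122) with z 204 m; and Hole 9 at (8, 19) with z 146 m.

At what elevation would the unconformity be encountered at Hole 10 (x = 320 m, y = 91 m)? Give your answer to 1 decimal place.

Let the plane be z = a·x + b·y + c.
Hole 8−Hole 7: 238a + 11b = 0;  Hole 9−Hole 7: 220a − 92b = −58.
Solving gives a = −0.02624, b = 0.56769.
Then c = 204 − a·-212 − b·111 = 135.42.
At (320, 91): z = −8.4 + 51.7 + 135.42 = 178.7 m.

178.7 m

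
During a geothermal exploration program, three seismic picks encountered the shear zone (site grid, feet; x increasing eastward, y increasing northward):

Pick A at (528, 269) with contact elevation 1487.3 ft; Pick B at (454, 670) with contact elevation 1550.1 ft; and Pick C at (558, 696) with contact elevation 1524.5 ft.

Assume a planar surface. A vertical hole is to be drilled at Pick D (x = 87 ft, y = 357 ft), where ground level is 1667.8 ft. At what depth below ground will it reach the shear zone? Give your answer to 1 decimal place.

50.9 ft

Two edge vectors: Pick A→Pick B = (-74, 401, 62.8), Pick A→Pick C = (30, 427, 37.2).
Normal n = (Pick A→Pick B) × (Pick A→Pick C) = (-11898.4, 4636.8, -43628).
So ∂z/∂x = −n_x/n_z = −0.27272 and ∂z/∂y = −n_y/n_z = 0.10628.
Intercept c from Pick A: 1487.3 + 144.00 − 28.59 = 1602.71.
At (87, 357): z_contact = −23.73 + 37.94 + 1602.71 = 1616.92 ft.
Depth below ground = 1667.8 − 1616.92 = 50.9 ft.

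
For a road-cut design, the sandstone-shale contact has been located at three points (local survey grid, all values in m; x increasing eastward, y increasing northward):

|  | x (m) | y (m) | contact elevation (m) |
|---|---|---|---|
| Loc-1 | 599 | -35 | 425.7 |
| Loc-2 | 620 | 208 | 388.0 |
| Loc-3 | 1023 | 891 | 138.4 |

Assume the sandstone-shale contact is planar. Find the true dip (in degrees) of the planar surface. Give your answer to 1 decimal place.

Let the plane be z = a·x + b·y + c.
Loc-2−Loc-1: 21a + 243b = −37.7;  Loc-3−Loc-1: 424a + 926b = −287.3.
Solving gives a = −0.41758, b = −0.11906.
Gradient magnitude |∇z| = √(a² + b²) = √(0.17437 + 0.01417) = 0.43422.
True dip = arctan(0.43422) = 23.5°, dipping toward ENE (azimuth ≈ 074°).

23.5°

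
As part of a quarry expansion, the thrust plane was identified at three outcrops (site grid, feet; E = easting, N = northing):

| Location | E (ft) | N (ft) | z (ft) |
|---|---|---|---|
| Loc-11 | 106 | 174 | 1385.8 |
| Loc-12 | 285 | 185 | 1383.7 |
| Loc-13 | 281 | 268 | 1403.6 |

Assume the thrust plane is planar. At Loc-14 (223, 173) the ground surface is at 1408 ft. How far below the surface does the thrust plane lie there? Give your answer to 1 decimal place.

25.5 ft

Two edge vectors: Loc-11→Loc-12 = (179, 11, -2.1), Loc-11→Loc-13 = (175, 94, 17.8).
Normal n = (Loc-11→Loc-12) × (Loc-11→Loc-13) = (393.2, -3553.7, 14901).
So ∂z/∂E = −n_x/n_z = −0.02639 and ∂z/∂N = −n_y/n_z = 0.23849.
Intercept c from Loc-11: 1385.8 + 2.80 − 41.50 = 1347.10.
At (223, 173): z_contact = −5.88 + 41.26 + 1347.10 = 1382.47 ft.
Depth below ground = 1408 − 1382.47 = 25.5 ft.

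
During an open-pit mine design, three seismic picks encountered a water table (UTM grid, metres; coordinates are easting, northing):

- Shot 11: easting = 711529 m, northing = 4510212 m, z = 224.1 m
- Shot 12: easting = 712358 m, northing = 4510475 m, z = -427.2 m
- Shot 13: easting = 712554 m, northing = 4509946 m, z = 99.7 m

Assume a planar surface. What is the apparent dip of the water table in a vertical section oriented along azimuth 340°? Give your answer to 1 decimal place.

43.2°

Two edge vectors: Shot 11→Shot 12 = (829, 263, -651.3), Shot 11→Shot 13 = (1025, -266, -124.4).
Normal n = (Shot 11→Shot 12) × (Shot 11→Shot 13) = (-205963, -564454.9, -490089).
So ∂z/∂easting = −n_x/n_z = −0.42026 and ∂z/∂northing = −n_y/n_z = −1.15174.
Unit vector along 340° is (sin 340°, cos 340°) = (-0.3420, 0.9397).
Slope in that direction = a·(-0.3420) + b·(0.9397) = −0.93855.
Apparent dip = arctan|0.93855| = 43.2° (true dip is 50.8°, so apparent ≤ true as expected).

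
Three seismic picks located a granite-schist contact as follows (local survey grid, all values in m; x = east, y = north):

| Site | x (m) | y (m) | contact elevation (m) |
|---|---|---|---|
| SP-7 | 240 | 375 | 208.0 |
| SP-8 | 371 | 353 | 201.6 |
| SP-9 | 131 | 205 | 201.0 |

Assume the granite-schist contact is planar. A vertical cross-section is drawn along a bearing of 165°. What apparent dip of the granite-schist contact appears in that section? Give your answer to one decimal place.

Two edge vectors: SP-7→SP-8 = (131, -22, -6.4), SP-7→SP-9 = (-109, -170, -7).
Normal n = (SP-7→SP-8) × (SP-7→SP-9) = (-934, 1614.6, -24668).
So ∂z/∂x = −n_x/n_z = −0.03786 and ∂z/∂y = −n_y/n_z = 0.06545.
Unit vector along 165° is (sin 165°, cos 165°) = (0.2588, -0.9659).
Slope in that direction = a·(0.2588) + b·(-0.9659) = −0.07302.
Apparent dip = arctan|0.07302| = 4.2° (true dip is 4.3°, so apparent ≤ true as expected).

4.2°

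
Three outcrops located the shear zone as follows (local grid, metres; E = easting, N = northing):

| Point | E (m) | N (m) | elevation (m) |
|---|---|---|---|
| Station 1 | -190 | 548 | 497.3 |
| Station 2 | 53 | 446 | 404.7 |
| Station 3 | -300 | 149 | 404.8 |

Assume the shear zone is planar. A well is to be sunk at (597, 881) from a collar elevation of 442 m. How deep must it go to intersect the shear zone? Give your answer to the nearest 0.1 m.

Let the plane be z = a·E + b·N + c.
Station 2−Station 1: 243a − 102b = −92.6;  Station 3−Station 1: −110a − 399b = −92.5.
Solving gives a = −0.25433, b = 0.30194.
Then c = 497.3 − a·-190 − b·548 = 283.51.
At (597, 881): z_contact = −151.83 + 266.01 + 283.51 = 397.69 m.
Depth below ground = 442 − 397.69 = 44.3 m.

44.3 m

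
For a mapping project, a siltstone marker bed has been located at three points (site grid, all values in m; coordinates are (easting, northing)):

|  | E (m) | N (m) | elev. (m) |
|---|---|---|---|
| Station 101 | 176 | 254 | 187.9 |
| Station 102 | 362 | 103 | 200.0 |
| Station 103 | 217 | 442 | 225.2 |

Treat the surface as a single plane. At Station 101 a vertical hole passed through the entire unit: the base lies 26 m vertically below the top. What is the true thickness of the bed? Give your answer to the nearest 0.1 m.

25.2 m

Two edge vectors: Station 101→Station 102 = (186, -151, 12.1), Station 101→Station 103 = (41, 188, 37.3).
Normal n = (Station 101→Station 102) × (Station 101→Station 103) = (-7907.1, -6441.7, 41159).
So ∂z/∂E = −n_x/n_z = 0.19211 and ∂z/∂N = −n_y/n_z = 0.15651.
|∇z| = √(a²+b²) = 0.24779, so dip δ = arctan(0.24779) = 13.92°.
True thickness = vertical thickness × cos δ = 26 × cos 13.92° = 25.2 m.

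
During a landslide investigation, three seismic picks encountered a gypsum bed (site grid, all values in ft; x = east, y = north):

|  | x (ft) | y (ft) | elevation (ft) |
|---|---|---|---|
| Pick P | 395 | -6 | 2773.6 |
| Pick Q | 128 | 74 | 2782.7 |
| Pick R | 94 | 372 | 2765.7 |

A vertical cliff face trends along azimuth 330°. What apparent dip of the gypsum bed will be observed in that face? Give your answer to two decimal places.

Let the plane be z = a·x + b·y + c.
Pick Q−Pick P: −267a + 80b = 9.1;  Pick R−Pick P: −301a + 378b = −7.9.
Solving gives a = −0.05299, b = −0.06309.
Unit vector along 330° is (sin 330°, cos 330°) = (-0.5000, 0.8660).
Slope in that direction = a·(-0.5000) + b·(0.8660) = −0.02815.
Apparent dip = arctan|0.02815| = 1.61° (true dip is 4.7°, so apparent ≤ true as expected).

1.61°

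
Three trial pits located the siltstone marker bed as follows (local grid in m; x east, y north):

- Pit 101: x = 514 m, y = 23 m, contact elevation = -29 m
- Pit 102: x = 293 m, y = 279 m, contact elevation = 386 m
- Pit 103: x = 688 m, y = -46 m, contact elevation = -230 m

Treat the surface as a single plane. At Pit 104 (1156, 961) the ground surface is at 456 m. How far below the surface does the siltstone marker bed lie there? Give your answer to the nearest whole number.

95 m

Let the plane be z = a·x + b·y + c.
Pit 102−Pit 101: −221a + 256b = 415;  Pit 103−Pit 101: 174a − 69b = −201.
Solving gives a = −0.77901, b = 0.94859.
Then c = -29 − a·514 − b·23 = 349.59.
At (1156, 961): z_contact = −900.5 + 911.6 + 349.59 = 360.7 m.
Depth below ground = 456 − 360.7 = 95 m.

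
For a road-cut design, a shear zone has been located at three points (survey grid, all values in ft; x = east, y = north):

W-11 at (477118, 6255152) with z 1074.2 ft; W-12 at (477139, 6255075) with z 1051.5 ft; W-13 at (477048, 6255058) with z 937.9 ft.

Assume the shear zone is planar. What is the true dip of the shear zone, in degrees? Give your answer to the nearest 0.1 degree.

Let the plane be z = a·x + b·y + c.
W-12−W-11: 21a − 77b = −22.7;  W-13−W-11: −70a − 94b = −136.3.
Solving gives a = 1.13543, b = 0.60447.
Gradient magnitude |∇z| = √(a² + b²) = √(1.28920 + 0.36538) = 1.28630.
True dip = arctan(1.28630) = 52.1°, dipping toward WSW (azimuth ≈ 242°).

52.1°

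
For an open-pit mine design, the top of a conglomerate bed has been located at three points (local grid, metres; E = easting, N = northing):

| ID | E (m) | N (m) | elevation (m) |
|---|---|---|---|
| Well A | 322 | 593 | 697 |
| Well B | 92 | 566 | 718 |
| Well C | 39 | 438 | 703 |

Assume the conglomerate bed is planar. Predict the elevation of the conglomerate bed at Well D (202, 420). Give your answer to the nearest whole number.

Two edge vectors: Well A→Well B = (-230, -27, 21), Well A→Well C = (-283, -155, 6).
Normal n = (Well A→Well B) × (Well A→Well C) = (3093, -4563, 28009).
So ∂z/∂E = −n_x/n_z = −0.11043 and ∂z/∂N = −n_y/n_z = 0.16291.
Intercept c from Well A: 697 + 35.56 − 96.61 = 635.95.
At (202, 420): z = −22.3 + 68.4 + 635.95 = 682.1 m.

682 m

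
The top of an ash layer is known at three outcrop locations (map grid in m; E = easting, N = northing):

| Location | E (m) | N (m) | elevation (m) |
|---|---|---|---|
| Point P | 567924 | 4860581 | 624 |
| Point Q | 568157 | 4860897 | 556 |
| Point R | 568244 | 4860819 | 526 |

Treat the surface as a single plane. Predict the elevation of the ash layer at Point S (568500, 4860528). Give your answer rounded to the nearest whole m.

Let the plane be z = a·E + b·N + c.
Point Q−Point P: 233a + 316b = −68;  Point R−Point P: 320a + 238b = −98.
Solving gives a = −0.32374195, b = 0.02351859.
Then c = 624 − a·567924 − b·4860581 = 70170.81.
At (568500, 4860528): z = −184047.3 + 114312.8 + 70170.81 = 436.3 m.

436 m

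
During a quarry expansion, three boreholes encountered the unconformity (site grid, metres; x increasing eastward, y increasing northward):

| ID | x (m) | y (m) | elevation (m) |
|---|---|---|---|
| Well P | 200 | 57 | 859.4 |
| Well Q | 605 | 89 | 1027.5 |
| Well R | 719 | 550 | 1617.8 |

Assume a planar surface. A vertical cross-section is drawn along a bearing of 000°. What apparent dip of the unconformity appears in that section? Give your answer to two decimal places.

50.23°

Let the plane be z = a·x + b·y + c.
Well Q−Well P: 405a + 32b = 168.1;  Well R−Well P: 519a + 493b = 758.4.
Solving gives a = 0.32014, b = 1.20131.
Unit vector along 000° is (sin 0°, cos 0°) = (0.0000, 1.0000).
Slope in that direction = a·(0.0000) + b·(1.0000) = 1.20131.
Apparent dip = arctan|1.20131| = 50.23° (true dip is 51.2°, so apparent ≤ true as expected).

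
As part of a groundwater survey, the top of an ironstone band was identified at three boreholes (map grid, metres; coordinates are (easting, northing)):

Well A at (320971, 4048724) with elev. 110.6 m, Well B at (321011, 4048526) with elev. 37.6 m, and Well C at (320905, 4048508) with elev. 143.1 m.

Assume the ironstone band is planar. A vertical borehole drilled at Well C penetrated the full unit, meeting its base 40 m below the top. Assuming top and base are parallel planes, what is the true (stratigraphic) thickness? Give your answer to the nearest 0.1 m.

27.8 m

Two edge vectors: Well A→Well B = (40, -198, -73), Well A→Well C = (-66, -216, 32.5).
Normal n = (Well A→Well B) × (Well A→Well C) = (-22203, 3518, -21708).
So ∂z/∂E = −n_x/n_z = −1.02280 and ∂z/∂N = −n_y/n_z = 0.16206.
|∇z| = √(a²+b²) = 1.03556, so dip δ = arctan(1.03556) = 46.00°.
True thickness = vertical thickness × cos δ = 40 × cos 46.00° = 27.8 m.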